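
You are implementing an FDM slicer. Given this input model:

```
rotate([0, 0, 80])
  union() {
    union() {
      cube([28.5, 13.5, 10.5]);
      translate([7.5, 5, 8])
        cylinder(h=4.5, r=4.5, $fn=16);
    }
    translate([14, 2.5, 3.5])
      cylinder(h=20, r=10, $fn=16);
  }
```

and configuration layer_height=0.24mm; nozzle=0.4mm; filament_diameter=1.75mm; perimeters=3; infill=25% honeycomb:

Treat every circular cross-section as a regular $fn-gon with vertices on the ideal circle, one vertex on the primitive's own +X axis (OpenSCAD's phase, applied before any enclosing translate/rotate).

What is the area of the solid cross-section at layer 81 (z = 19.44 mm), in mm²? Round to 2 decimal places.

At z = 19.44 mm: the cube does not reach this height (z outside [0, 10.5]); the cylinder at (7.5, 5) does not reach this height (z outside [8, 12.5]); Merging all regions: nothing is present at this height; the r=10 cylinder at (14, 2.5) gives a regular 16-gon of circumradius 10 (constant along its height) (area = (16/2)·10.000²·sin(360°/16) = 306.15 mm²); Taking the union: only the r=10 cylinder at (14, 2.5) is present, so the union is just that shape — area = 306.15 mm²; (whole slice rotated 80° about Z — lengths, areas and connectivity unchanged). Overall, the cross-section is a single solid region. Net area = 306.15 mm².

306.15 mm²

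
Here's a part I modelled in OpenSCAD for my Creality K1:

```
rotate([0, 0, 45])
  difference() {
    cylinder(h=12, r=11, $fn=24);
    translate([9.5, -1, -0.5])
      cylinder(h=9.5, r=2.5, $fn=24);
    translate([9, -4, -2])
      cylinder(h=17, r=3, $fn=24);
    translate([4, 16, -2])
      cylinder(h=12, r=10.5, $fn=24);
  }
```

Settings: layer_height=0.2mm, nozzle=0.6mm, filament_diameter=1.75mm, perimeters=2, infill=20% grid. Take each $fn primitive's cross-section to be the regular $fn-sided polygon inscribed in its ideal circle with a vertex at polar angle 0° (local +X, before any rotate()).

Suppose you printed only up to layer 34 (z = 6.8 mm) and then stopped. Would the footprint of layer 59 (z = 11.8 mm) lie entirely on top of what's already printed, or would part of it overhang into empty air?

Compare the two slices. At z = 6.8: the cylinder: section is a regular 24-gon, circumradius r=11 (area = (24/2)·11.000²·sin(360°/24) = 375.81 mm²); the r=2.5 cylinder at (9.5, -1) contributes a regular 24-gon of circumradius 2.5 (area = (24/2)·2.500²·sin(360°/24) = 19.41 mm²); the r=3 cylinder at (9, -4) contributes a regular 24-gon of circumradius 3 (area = (24/2)·3.000²·sin(360°/24) = 27.95 mm²); the r=10.5 cylinder at (4, 16) gives a regular 24-gon of circumradius 10.5 (constant along its height) (area = (24/2)·10.500²·sin(360°/24) = 342.42 mm²); Taking the first minus the rest: starting from the r=11 cylinder (375.81 mm²), the r=2.5 cylinder at (9.5, -1) partially overlaps it — only the 15.95 mm² overlap (of its 19.41 mm²) is removed, clipping the outline; the r=3 cylinder at (9, -4) partially overlaps it — only the 12.75 mm² overlap (of its 27.95 mm²) is removed, clipping the outline; the r=10.5 cylinder at (4, 16) partially overlaps it — only the 45.36 mm² overlap (of its 342.42 mm²) is removed, clipping the outline — area = 301.75 mm²; (whole slice rotated 45° about Z — lengths, areas and connectivity unchanged). At z = 11.8: the r=11 cylinder gives a regular 24-gon of circumradius 11 (constant along its height) (area = (24/2)·11.000²·sin(360°/24) = 375.81 mm²); the cylinder at (9.5, -1) is absent (z outside [-0.5, 9]); the r=3 cylinder at (9, -4) gives a regular 24-gon of circumradius 3 (constant along its height) (area = (24/2)·3.000²·sin(360°/24) = 27.95 mm²); the cylinder at (4, 16) does not reach this height (z outside [-2, 10]); Taking the first minus the rest: starting from the r=11 cylinder (375.81 mm²), the r=3 cylinder at (9, -4) partially overlaps it — only the 19.61 mm² overlap (of its 27.95 mm²) is removed, clipping the outline — area = 356.19 mm²; (whole slice rotated 45° about Z — lengths, areas and connectivity unchanged). Checking containment: at z = 11.8 the cross-section extends beyond the z = 6.8 cross-section by about 54.44 mm².

part overhangs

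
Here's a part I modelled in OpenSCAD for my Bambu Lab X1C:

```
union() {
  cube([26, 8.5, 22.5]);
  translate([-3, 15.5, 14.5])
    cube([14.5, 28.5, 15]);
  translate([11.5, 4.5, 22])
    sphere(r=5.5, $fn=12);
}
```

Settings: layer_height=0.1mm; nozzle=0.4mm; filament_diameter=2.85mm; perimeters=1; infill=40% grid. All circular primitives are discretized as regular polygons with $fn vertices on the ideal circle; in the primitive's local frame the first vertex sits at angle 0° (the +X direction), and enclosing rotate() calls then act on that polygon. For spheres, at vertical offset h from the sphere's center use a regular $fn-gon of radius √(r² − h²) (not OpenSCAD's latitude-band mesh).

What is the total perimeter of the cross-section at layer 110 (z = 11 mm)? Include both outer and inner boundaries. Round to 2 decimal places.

69.00 mm

At z = 11 mm: the cube (footprint 26×8.5) is included at this height (perimeter 69.00 mm); the cube at (-3, 15.5) is not intersected at this z (z outside [14.5, 29.5]); the sphere at (11.5, 4.5) is not intersected at this z (|z−center|=11.000 > r=5.5); Merging all regions: only the 26×8.5 cube is present, so the union is just that shape — boundary = 69.00 mm. Overall, the cross-section is a single solid region. Total boundary length (outer) = 69.00 mm.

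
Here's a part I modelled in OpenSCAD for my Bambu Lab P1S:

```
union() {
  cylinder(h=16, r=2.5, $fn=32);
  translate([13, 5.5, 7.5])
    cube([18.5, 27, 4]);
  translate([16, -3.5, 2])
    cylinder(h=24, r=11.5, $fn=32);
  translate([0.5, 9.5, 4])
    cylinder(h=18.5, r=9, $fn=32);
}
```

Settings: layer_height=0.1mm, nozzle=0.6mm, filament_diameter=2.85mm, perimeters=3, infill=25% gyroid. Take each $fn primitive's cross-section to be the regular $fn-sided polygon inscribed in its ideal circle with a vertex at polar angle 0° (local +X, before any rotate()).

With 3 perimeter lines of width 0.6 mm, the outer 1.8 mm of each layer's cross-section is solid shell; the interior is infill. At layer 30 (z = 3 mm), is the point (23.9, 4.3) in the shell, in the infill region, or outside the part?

shell

At z = 3 mm: the r=2.5 cylinder contributes a regular 32-gon of circumradius 2.5; the cube at (13, 5.5) does not reach this height (z outside [7.5, 11.5]); the r=11.5 cylinder at (16, -3.5) gives a regular 32-gon of circumradius 11.5 (constant along its height); the cylinder at (0.5, 9.5) is absent (z outside [4, 22.5]); Merging all regions: the 2 present regions are separate (no shared area or edge), so areas and boundary lengths simply add and each stays a separate island — 2 connected regions. Overall, the cross-section has 2 separate islands. The nearest boundary edge runs (24.13, 4.63)→(25.56, 2.89); distance from the point to it = 0.39 mm. (Shell/infill is judged within the island containing the point — the largest one.) The point is inside the cross-section, 0.39 mm from the nearest boundary — within the 1.8 mm shell band (3 × 0.6).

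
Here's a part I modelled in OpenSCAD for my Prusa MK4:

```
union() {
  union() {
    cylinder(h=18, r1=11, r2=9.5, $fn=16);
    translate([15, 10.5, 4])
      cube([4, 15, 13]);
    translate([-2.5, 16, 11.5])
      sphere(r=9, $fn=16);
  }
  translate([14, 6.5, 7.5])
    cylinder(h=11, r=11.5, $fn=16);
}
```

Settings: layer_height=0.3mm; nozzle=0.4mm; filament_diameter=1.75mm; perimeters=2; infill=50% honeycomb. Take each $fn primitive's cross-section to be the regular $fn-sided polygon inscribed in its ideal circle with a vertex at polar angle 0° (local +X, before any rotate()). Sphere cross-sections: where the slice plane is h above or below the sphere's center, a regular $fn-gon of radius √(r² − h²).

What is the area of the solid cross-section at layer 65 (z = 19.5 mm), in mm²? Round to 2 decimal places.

At z = 19.5 mm: the cone is not intersected at this z (z outside [0, 18]); the cube at (15, 10.5) is not intersected at this z (z outside [4, 17]); the sphere at (-2.5, 16): section is a regular 16-gon, circumradius = √(r²−h²) = √(9²−8²) = 4.123 (area = (16/2)·4.123²·sin(360°/16) = 52.04 mm²); Combining (union): only the r=9 sphere at (-2.5, 16) is present, so the union is just that shape — area = 52.04 mm²; the cylinder at (14, 6.5) is absent (z outside [7.5, 18.5]); Combining (union): only that combined region is present, so the union is just that shape — area = 52.04 mm². Overall, the cross-section is a single solid region. Net area = 52.04 mm².

52.04 mm²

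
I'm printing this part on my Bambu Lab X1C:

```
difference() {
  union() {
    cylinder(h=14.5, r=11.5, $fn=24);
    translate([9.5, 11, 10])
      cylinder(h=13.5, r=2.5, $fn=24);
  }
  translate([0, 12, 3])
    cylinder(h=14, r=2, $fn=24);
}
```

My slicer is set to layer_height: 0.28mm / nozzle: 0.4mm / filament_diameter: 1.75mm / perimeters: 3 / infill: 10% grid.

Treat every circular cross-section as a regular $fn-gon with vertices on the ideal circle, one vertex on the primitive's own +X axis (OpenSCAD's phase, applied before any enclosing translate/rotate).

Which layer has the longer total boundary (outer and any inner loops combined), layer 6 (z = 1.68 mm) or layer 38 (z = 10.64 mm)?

Layer 6 (z = 1.68): the r=11.5 cylinder gives a regular 24-gon of circumradius 11.5 (constant along its height) (perimeter = 2·24·11.500·sin(180°/24) = 72.05 mm); the cylinder at (9.5, 11) does not reach this height (z outside [10, 23.5]); Combining (union): only the r=11.5 cylinder is present, so the union is just that shape — boundary = 72.05 mm; the cylinder at (0, 12) does not reach this height (z outside [3, 17]); Taking the first minus the rest: none of the subtracted shapes is present at this height, so the result so far is unchanged — boundary = 72.05 mm. So its perimeter = 72.05 mm. Layer 38 (z = 10.64): the r=11.5 cylinder contributes a regular 24-gon of circumradius 11.5 (perimeter = 2·24·11.500·sin(180°/24) = 72.05 mm); the r=2.5 cylinder at (9.5, 11) contributes a regular 24-gon of circumradius 2.5 (perimeter = 2·24·2.500·sin(180°/24) = 15.66 mm); Taking the union: the 2 present regions are separate (no shared area or edge), so areas and boundary lengths simply add and each stays a separate island — boundary = 87.71 mm; the r=2 cylinder at (0, 12) contributes a regular 24-gon of circumradius 2 (perimeter = 2·24·2.000·sin(180°/24) = 12.53 mm); Subtracting the remaining from the first: starting from the result so far, the r=2 cylinder at (0, 12) partially overlaps it — only the 3.78 mm² overlap (of its 12.42 mm²) is removed, clipping the outline — boundary = 88.74 mm. So its perimeter = 88.74 mm. Layer 38 is larger (88.74 vs 72.05 mm).

layer 38 (z = 10.64 mm)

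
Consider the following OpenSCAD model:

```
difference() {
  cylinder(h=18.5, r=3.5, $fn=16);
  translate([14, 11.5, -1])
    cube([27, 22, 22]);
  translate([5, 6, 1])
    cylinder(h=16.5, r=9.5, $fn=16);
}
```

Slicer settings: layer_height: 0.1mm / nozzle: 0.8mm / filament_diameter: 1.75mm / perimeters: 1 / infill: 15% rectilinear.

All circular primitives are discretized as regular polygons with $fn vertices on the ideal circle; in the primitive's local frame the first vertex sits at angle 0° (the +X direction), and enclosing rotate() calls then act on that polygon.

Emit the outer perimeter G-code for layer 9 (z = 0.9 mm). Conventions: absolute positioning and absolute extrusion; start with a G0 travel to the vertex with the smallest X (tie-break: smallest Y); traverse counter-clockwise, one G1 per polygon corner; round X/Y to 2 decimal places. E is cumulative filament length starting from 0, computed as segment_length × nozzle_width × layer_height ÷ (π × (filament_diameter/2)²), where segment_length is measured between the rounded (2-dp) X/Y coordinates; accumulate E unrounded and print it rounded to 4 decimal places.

G0 X-3.50 Y0.00 Z0.90
G1 X-3.23 Y-1.34 E0.0455
G1 X-2.47 Y-2.47 E0.0908
G1 X-1.34 Y-3.23 E0.1361
G1 X0.00 Y-3.50 E0.1815
G1 X1.34 Y-3.23 E0.2270
G1 X2.47 Y-2.47 E0.2723
G1 X3.23 Y-1.34 E0.3176
G1 X3.50 Y0.00 E0.3630
G1 X3.23 Y1.34 E0.4085
G1 X2.47 Y2.47 E0.4538
G1 X1.34 Y3.23 E0.4991
G1 X0.00 Y3.50 E0.5445
G1 X-1.34 Y3.23 E0.5900
G1 X-2.47 Y2.47 E0.6353
G1 X-3.23 Y1.34 E0.6806
G1 X-3.50 Y0.00 E0.7261

At z = 0.9 mm: the cylinder: section is a regular 16-gon, circumradius r=3.5; the cube at (14, 11.5) is present — its section is the full 27×22 rectangle; the cylinder at (5, 6) does not reach this height (z outside [1, 17.5]); Subtracting the remaining from the first: starting from the r=3.5 cylinder, the 27×22 cube at (14, 11.5) misses the remaining region (no effect) — 1 connected region. The outline is a single polygon with 16 vertices. Extrusion per mm of travel: 0.8 × 0.1 / (π × 0.875²) = 0.033260. Accumulating E over each segment gives final E = 0.7261.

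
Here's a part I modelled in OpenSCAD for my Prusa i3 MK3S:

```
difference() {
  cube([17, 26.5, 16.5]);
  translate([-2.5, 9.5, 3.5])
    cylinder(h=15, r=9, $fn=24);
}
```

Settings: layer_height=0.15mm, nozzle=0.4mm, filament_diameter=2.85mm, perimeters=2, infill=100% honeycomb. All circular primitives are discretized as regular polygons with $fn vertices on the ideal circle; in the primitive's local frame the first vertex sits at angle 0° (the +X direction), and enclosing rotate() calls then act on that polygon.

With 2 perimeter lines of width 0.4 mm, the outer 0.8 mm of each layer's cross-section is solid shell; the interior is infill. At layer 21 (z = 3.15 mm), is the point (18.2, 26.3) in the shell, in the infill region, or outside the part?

At z = 3.15 mm: the cube (footprint 17×26.5) is included at this height; the cylinder at (-2.5, 9.5) is not intersected at this z (z outside [3.5, 18.5]); After the difference (first − rest): none of the subtracted shapes is present at this height, so the 17×26.5 cube is unchanged — 1 connected region. Overall, the cross-section is a single solid region. The nearest boundary edge runs (17.00, 0.00)→(17.00, 26.50); distance from the point to it = 1.20 mm. The point is not inside any of the regions above, so it lies outside the cross-section (1.20 mm from the nearest boundary).

outside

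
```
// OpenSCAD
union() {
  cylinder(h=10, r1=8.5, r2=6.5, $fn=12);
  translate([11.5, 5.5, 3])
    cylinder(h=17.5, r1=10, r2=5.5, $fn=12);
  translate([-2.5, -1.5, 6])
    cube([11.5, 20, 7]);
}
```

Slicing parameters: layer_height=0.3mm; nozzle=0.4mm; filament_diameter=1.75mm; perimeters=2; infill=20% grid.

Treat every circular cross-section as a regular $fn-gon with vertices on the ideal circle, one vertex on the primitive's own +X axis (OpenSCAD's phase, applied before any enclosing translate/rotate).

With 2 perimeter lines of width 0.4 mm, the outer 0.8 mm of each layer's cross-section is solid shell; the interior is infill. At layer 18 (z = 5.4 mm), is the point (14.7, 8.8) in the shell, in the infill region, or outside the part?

At z = 5.4 mm: the cone (r1=8.5→r2=6.5) has section circumradius 7.420 here — a regular 12-gon; the cone at (11.5, 5.5) contributes a regular 12-gon of circumradius 9.383 (interpolated between r1=10 and r2=5.5 at t=0.137); the cube at (-2.5, -1.5) does not reach this height (z outside [6, 13]); Combining (union): the regions partially overlap (shared area 25.80 mm²), so overlapping operands fuse into one piece — 1 connected region. Overall, the cross-section is a single solid region. The nearest boundary edge runs (16.19, 13.63)→(19.63, 10.19); distance from the point to it = 4.47 mm. The point is inside the cross-section and 4.47 mm from the nearest boundary — more than the 0.8 mm shell width (2 × 0.4), so it's in the infill interior.

infill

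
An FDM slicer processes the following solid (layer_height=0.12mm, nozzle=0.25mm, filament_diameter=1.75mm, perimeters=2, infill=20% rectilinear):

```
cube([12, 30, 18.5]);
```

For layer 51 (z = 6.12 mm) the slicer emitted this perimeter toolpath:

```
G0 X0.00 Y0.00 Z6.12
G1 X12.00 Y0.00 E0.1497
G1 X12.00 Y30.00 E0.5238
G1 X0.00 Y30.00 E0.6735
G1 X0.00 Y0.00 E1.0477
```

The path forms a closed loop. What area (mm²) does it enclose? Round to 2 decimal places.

360.00 mm²

Apply the shoelace formula to the sequence of (X, Y) vertices; enclosed area = 360.00 mm².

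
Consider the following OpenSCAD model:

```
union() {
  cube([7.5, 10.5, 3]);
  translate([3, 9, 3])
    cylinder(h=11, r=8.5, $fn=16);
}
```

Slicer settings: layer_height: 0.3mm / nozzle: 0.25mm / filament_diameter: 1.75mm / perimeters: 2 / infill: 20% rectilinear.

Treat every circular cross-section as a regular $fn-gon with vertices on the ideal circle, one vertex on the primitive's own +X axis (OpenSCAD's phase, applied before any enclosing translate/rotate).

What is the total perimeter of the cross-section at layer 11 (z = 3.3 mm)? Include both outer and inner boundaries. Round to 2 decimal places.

53.06 mm

At z = 3.3 mm: the cube is absent (z outside [0, 3]); the cylinder at (3, 9): section is a regular 16-gon, circumradius r=8.5 (perimeter = 2·16·8.500·sin(180°/16) = 53.06 mm); Taking the union: only the r=8.5 cylinder at (3, 9) is present, so the union is just that shape — boundary = 53.06 mm. Overall, the cross-section is a single solid region. Total boundary length (outer) = 53.06 mm.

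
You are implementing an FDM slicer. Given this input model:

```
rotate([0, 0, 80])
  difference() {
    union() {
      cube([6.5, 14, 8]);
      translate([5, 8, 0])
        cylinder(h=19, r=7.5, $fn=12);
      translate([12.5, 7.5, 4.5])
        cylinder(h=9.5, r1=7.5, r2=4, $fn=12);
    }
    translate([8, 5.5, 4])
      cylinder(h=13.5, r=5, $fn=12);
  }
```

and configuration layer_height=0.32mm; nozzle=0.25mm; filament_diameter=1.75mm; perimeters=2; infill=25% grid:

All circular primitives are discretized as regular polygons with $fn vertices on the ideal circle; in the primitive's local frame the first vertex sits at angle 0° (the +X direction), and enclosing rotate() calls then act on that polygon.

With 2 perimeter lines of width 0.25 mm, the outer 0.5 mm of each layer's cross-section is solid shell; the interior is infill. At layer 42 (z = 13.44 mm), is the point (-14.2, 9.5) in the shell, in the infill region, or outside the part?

outside

At z = 13.44 mm: the cube is not intersected at this z (z outside [0, 8]); the r=7.5 cylinder at (5, 8) contributes a regular 12-gon of circumradius 7.5; the cone at (12.5, 7.5): at t=0.941 of its height the radius interpolates to r₁+(r₂−r₁)t = 4.206, giving a regular 12-gon of that circumradius; Merging all regions: the regions partially overlap (shared area 21.93 mm²), so overlapping operands fuse into one piece — 1 connected region; the cylinder at (8, 5.5): section is a regular 12-gon, circumradius r=5; After the difference (first − rest): starting from the result so far, the r=5 cylinder at (8, 5.5) partially overlaps it — only the 68.64 mm² overlap (of its 75.00 mm²) is removed, clipping the outline — 1 connected region; (rotated 80° about Z; rotation is an isometry so areas/perimeters/island counts are preserved). Overall, the cross-section is a single solid region. Undo the 80° rotation: the query point maps to (6.890, 15.634) in the un-rotated model frame. The nearest boundary edge runs (5.00, 15.50)→(8.75, 14.50); distance from the point to it = 0.62 mm. The point is not inside any of the regions above, so it lies outside the cross-section (0.62 mm from the nearest boundary).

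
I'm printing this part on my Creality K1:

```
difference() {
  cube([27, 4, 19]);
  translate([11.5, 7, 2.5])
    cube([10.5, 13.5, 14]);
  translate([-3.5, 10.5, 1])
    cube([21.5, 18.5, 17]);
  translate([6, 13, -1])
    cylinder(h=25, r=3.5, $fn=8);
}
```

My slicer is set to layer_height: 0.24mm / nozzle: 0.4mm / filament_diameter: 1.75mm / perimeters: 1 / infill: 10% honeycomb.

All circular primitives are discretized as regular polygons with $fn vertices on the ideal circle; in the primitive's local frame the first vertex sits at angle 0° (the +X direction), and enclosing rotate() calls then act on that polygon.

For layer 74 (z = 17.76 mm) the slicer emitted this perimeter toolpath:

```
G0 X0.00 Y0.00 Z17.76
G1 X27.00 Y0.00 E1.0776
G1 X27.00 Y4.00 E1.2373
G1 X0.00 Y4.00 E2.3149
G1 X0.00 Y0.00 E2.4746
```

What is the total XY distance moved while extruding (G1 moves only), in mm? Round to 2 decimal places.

Sum the Euclidean lengths of each G1 segment: total = 62.00 mm.

62.00 mm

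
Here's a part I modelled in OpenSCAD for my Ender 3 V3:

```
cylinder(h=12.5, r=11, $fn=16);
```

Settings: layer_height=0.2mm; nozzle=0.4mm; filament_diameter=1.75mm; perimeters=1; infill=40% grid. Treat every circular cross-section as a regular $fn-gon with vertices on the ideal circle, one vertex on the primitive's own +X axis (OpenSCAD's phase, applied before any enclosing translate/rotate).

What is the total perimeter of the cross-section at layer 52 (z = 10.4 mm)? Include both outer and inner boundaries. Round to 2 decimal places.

68.67 mm

At z = 10.4 mm: the r=11 cylinder gives a regular 16-gon of circumradius 11 (constant along its height) (perimeter = 2·16·11.000·sin(180°/16) = 68.67 mm). Overall, the cross-section is a single solid region. Total boundary length (outer) = 68.67 mm.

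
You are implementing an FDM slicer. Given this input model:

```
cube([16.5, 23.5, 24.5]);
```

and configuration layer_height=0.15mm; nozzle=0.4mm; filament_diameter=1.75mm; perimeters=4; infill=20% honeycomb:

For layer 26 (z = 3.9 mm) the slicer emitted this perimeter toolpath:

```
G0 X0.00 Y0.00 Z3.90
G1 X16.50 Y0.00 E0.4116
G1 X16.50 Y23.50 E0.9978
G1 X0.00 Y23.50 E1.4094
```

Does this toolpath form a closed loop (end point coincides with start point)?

no

Start point (G0): (0.00, 0.00). End point (last G1): the path does not return to the start — open.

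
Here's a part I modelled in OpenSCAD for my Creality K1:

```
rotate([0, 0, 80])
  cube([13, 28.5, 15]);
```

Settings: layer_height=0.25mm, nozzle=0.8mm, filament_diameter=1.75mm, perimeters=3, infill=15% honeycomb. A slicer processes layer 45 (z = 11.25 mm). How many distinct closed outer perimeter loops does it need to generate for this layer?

1

At z = 11.25 mm: the cube (footprint 13×28.5) is included at this height; (whole slice rotated 80° about Z — lengths, areas and connectivity unchanged). The result has 1 disconnected region.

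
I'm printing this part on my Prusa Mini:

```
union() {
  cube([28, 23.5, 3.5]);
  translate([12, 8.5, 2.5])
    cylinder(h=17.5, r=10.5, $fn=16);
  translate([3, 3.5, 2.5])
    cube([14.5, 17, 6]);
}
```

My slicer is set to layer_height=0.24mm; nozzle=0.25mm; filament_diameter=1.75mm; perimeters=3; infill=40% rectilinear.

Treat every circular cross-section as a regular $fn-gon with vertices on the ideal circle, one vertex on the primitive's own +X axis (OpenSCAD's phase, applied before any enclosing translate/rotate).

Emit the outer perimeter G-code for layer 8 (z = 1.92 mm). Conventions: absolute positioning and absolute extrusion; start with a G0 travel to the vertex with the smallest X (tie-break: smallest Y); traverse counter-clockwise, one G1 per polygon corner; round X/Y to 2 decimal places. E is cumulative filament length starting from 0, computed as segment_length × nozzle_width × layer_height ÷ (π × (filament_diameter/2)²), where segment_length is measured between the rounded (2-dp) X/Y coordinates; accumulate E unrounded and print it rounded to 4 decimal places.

At z = 1.92 mm: the cube is present — its section is the full 28×23.5 rectangle; the cylinder at (12, 8.5) is absent (z outside [2.5, 20]); the cube at (3, 3.5) is absent (z outside [2.5, 8.5]); Combining (union): only the 28×23.5 cube is present, so the union is just that shape — 1 connected region. The outline is a single polygon with 4 vertices. Extrusion per mm of travel: 0.25 × 0.24 / (π × 0.875²) = 0.024945. Accumulating E over each segment gives final E = 2.5693.

G0 X0.00 Y0.00 Z1.92
G1 X28.00 Y0.00 E0.6985
G1 X28.00 Y23.50 E1.2847
G1 X0.00 Y23.50 E1.9831
G1 X0.00 Y0.00 E2.5693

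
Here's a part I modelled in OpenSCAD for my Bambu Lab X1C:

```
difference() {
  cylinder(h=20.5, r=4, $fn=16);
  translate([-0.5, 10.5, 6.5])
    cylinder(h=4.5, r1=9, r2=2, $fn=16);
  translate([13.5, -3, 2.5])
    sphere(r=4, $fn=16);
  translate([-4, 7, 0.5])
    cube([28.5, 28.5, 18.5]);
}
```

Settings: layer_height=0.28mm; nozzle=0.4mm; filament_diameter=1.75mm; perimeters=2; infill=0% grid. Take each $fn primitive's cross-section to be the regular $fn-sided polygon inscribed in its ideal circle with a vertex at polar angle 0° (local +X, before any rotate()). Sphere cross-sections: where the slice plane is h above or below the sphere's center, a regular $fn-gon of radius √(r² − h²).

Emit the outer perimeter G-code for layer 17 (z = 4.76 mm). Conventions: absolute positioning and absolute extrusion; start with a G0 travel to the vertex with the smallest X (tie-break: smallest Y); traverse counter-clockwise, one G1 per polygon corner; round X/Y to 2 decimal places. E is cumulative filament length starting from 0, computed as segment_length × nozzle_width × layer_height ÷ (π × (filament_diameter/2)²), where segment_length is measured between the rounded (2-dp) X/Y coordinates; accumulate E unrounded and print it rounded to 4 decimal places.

G0 X-4.00 Y0.00 Z4.76
G1 X-3.70 Y-1.53 E0.0726
G1 X-2.83 Y-2.83 E0.1454
G1 X-1.53 Y-3.70 E0.2183
G1 X0.00 Y-4.00 E0.2909
G1 X1.53 Y-3.70 E0.3635
G1 X2.83 Y-2.83 E0.4363
G1 X3.70 Y-1.53 E0.5092
G1 X4.00 Y0.00 E0.5818
G1 X3.70 Y1.53 E0.6544
G1 X2.83 Y2.83 E0.7272
G1 X1.53 Y3.70 E0.8000
G1 X0.00 Y4.00 E0.8726
G1 X-1.53 Y3.70 E0.9452
G1 X-2.83 Y2.83 E1.0181
G1 X-3.70 Y1.53 E1.0909
G1 X-4.00 Y0.00 E1.1635

At z = 4.76 mm: the cylinder: section is a regular 16-gon, circumradius r=4; the cone at (-0.5, 10.5) is not intersected at this z (z outside [6.5, 11]); the sphere at (13.5, -3): section is a regular 16-gon, circumradius = √(r²−h²) = √(4²−2.26²) = 3.300; the cube at (-4, 7) is present — its section is the full 28.5×28.5 rectangle; Taking the first minus the rest: starting from the r=4 cylinder, the r=4 sphere at (13.5, -3) misses the remaining region (no effect); the 28.5×28.5 cube at (-4, 7) misses the remaining region (no effect) — 1 connected region. The outline is a single polygon with 16 vertices. Extrusion per mm of travel: 0.4 × 0.28 / (π × 0.875²) = 0.046564. Accumulating E over each segment gives final E = 1.1635.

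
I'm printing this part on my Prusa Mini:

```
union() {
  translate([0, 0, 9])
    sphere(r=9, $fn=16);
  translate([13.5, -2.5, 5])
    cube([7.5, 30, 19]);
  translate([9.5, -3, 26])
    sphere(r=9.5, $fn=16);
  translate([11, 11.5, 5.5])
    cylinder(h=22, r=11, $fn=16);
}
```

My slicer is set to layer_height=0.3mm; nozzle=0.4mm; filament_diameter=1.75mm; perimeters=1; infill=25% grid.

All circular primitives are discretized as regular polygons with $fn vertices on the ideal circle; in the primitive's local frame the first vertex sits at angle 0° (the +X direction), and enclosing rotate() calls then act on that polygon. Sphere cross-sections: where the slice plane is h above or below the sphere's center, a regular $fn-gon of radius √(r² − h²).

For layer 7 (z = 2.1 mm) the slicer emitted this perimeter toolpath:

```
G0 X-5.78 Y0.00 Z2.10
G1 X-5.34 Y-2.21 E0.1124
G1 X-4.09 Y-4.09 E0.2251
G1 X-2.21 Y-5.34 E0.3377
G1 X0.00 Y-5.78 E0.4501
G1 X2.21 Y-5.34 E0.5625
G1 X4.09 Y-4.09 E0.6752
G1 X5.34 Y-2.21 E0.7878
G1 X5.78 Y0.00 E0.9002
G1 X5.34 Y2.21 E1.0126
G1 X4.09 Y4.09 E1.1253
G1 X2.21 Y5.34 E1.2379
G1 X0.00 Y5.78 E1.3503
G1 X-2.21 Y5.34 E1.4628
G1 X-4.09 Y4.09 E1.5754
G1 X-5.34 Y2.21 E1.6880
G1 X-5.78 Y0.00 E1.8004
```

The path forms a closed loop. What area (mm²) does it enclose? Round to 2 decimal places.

102.30 mm²

Apply the shoelace formula to the sequence of (X, Y) vertices; enclosed area = 102.30 mm².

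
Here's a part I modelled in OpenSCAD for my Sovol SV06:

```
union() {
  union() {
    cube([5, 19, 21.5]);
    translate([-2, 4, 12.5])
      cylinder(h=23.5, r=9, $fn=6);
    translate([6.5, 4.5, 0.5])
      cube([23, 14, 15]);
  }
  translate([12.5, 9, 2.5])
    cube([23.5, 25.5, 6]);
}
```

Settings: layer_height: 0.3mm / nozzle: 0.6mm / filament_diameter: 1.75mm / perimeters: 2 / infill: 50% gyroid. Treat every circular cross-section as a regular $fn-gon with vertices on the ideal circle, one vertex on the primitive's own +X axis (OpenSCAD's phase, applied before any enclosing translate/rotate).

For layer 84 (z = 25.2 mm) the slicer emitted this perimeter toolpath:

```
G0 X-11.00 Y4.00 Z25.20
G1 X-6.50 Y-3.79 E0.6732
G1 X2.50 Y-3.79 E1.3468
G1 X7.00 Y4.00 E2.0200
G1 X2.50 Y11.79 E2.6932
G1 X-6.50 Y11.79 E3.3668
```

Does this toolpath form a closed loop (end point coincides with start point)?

Start point (G0): (-11.00, 4.00). End point (last G1): the path does not return to the start — open.

no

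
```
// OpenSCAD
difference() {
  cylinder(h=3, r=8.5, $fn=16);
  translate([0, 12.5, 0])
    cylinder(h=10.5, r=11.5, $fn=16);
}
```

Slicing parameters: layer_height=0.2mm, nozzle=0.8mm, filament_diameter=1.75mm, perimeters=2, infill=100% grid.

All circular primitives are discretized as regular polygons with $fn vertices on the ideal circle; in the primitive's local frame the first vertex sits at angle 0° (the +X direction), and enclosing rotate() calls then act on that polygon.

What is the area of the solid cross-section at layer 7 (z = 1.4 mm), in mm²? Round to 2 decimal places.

At z = 1.4 mm: the r=8.5 cylinder gives a regular 16-gon of circumradius 8.5 (constant along its height) (area = (16/2)·8.500²·sin(360°/16) = 221.19 mm²); the cylinder at (0, 12.5): section is a regular 16-gon, circumradius r=11.5 (area = (16/2)·11.500²·sin(360°/16) = 404.88 mm²); Taking the first minus the rest: starting from the r=8.5 cylinder (221.19 mm²), the r=11.5 cylinder at (0, 12.5) partially overlaps it — only the 75.32 mm² overlap (of its 404.88 mm²) is removed, clipping the outline — area = 145.87 mm². Overall, the cross-section is a single solid region. Net area = 145.87 mm².

145.87 mm²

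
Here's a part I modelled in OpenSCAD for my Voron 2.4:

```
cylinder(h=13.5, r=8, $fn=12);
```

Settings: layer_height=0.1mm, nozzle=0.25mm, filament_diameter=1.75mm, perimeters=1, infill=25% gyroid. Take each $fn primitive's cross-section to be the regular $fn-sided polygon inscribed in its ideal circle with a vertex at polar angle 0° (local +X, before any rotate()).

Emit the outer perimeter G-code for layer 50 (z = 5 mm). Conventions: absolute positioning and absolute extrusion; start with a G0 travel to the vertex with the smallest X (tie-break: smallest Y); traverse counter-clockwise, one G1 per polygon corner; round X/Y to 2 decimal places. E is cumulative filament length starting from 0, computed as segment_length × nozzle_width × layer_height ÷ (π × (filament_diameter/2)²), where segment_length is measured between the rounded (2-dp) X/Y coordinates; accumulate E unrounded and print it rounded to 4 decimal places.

G0 X-8.00 Y0.00 Z5.00
G1 X-6.93 Y-4.00 E0.0430
G1 X-4.00 Y-6.93 E0.0861
G1 X0.00 Y-8.00 E0.1291
G1 X4.00 Y-6.93 E0.1722
G1 X6.93 Y-4.00 E0.2152
G1 X8.00 Y0.00 E0.2583
G1 X6.93 Y4.00 E0.3013
G1 X4.00 Y6.93 E0.3444
G1 X0.00 Y8.00 E0.3874
G1 X-4.00 Y6.93 E0.4305
G1 X-6.93 Y4.00 E0.4735
G1 X-8.00 Y0.00 E0.5166

At z = 5 mm: the r=8 cylinder contributes a regular 12-gon of circumradius 8. The outline is a single polygon with 12 vertices. Extrusion per mm of travel: 0.25 × 0.1 / (π × 0.875²) = 0.010394. Accumulating E over each segment gives final E = 0.5166.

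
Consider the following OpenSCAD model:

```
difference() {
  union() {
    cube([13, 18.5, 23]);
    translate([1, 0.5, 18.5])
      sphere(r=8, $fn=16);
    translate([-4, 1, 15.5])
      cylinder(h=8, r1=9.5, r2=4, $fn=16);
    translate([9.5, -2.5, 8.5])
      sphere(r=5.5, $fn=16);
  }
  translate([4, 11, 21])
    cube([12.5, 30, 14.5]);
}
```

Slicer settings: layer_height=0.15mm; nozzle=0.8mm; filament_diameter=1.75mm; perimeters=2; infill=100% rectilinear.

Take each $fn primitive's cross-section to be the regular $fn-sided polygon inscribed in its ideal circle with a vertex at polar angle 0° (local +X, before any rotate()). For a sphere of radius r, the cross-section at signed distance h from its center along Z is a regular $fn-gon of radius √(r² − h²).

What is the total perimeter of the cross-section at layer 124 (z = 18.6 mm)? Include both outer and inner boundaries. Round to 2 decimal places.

90.14 mm

At z = 18.6 mm: the 13×18.5 cube contributes its full rectangle (perimeter 63.00 mm); the sphere at (1, 0.5): section is a regular 16-gon, circumradius = √(r²−h²) = √(8²−0.1²) = 7.999 (perimeter = 2·16·7.999·sin(180°/16) = 49.94 mm); the cone at (-4, 1) (r1=9.5→r2=4) has section circumradius 7.369 here — a regular 16-gon (perimeter = 2·16·7.369·sin(180°/16) = 46.00 mm); the sphere at (9.5, -2.5) is absent (|z−center|=10.100 > r=5.5); Combining (union): the regions partially overlap (shared area 167.00 mm²), so the edge portions inside another operand are dropped and the merged outline is re-measured after clipping — boundary = 90.14 mm; the cube at (4, 11) does not reach this height (z outside [21, 35.5]); Subtracting the remaining from the first: none of the subtracted shapes is present at this height, so the result so far is unchanged — boundary = 90.14 mm. Overall, the cross-section is a single solid region. Total boundary length (outer) = 90.14 mm.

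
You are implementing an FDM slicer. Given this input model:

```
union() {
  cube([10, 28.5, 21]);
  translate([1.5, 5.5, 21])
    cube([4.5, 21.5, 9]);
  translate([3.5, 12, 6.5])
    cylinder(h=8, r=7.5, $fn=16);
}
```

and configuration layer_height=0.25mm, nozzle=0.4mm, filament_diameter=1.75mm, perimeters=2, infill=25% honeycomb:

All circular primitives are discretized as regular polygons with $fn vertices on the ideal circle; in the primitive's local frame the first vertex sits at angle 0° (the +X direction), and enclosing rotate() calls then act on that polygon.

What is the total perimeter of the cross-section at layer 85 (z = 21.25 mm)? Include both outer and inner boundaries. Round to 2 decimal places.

52.00 mm

At z = 21.25 mm: the cube is not intersected at this z (z outside [0, 21]); the cube at (1.5, 5.5) (footprint 4.5×21.5) is included at this height (perimeter 52.00 mm); the cylinder at (3.5, 12) is not intersected at this z (z outside [6.5, 14.5]); Combining (union): only the 4.5×21.5 cube at (1.5, 5.5) is present, so the union is just that shape — boundary = 52.00 mm. Overall, the cross-section is a single solid region. Total boundary length (outer) = 52.00 mm.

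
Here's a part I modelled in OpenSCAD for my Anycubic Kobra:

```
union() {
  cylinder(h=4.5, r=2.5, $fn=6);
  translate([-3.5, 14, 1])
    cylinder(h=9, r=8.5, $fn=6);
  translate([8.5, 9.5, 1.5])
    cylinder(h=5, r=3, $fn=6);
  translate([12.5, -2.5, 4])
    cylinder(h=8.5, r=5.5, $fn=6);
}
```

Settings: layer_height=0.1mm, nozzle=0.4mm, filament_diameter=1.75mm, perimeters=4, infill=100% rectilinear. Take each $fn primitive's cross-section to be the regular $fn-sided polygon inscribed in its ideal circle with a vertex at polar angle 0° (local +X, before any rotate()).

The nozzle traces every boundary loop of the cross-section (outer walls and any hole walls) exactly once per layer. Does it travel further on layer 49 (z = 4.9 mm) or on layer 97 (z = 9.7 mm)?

Layer 49 (z = 4.9): the cylinder is not intersected at this z (z outside [0, 4.5]); the r=8.5 cylinder at (-3.5, 14) contributes a regular 6-gon of circumradius 8.5 (perimeter = 2·6·8.500·sin(180°/6) = 51.00 mm); the r=3 cylinder at (8.5, 9.5) gives a regular 6-gon of circumradius 3 (constant along its height) (perimeter = 2·6·3.000·sin(180°/6) = 18.00 mm); the r=5.5 cylinder at (12.5, -2.5) contributes a regular 6-gon of circumradius 5.5 (perimeter = 2·6·5.500·sin(180°/6) = 33.00 mm); Combining (union): the 3 present regions are separate (no shared area or edge), so areas and boundary lengths simply add and each stays a separate island — boundary = 102.00 mm. So its perimeter = 102.00 mm. Layer 97 (z = 9.7): the cylinder is not intersected at this z (z outside [0, 4.5]); the r=8.5 cylinder at (-3.5, 14) gives a regular 6-gon of circumradius 8.5 (constant along its height) (perimeter = 2·6·8.500·sin(180°/6) = 51.00 mm); the cylinder at (8.5, 9.5) is absent (z outside [1.5, 6.5]); the r=5.5 cylinder at (12.5, -2.5) contributes a regular 6-gon of circumradius 5.5 (perimeter = 2·6·5.500·sin(180°/6) = 33.00 mm); Combining (union): the 2 present regions are separate (no shared area or edge), so areas and boundary lengths simply add and each stays a separate island — boundary = 84.00 mm. So its perimeter = 84.00 mm. Layer 49 is larger (102.00 vs 84.00 mm).

layer 49 (z = 4.9 mm)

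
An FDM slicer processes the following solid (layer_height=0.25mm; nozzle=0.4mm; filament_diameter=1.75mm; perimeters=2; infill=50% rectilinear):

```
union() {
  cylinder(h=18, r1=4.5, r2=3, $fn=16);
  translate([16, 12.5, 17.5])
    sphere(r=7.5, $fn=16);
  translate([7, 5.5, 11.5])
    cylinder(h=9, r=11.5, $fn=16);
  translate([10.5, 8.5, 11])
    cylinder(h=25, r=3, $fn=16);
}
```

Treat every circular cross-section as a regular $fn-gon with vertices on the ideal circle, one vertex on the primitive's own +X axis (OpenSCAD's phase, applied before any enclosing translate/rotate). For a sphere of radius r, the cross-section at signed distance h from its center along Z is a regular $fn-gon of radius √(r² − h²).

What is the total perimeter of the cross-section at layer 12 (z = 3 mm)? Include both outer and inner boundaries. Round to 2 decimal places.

At z = 3 mm: the cone contributes a regular 16-gon of circumradius 4.250 (interpolated between r1=4.5 and r2=3 at t=0.167) (perimeter = 2·16·4.250·sin(180°/16) = 26.53 mm); the sphere at (16, 12.5) is absent (|z−center|=14.500 > r=7.5); the cylinder at (7, 5.5) is not intersected at this z (z outside [11.5, 20.5]); the cylinder at (10.5, 8.5) is absent (z outside [11, 36]); Merging all regions: only the cone is present, so the union is just that shape — boundary = 26.53 mm. Overall, the cross-section is a single solid region. Total boundary length (outer) = 26.53 mm.

26.53 mm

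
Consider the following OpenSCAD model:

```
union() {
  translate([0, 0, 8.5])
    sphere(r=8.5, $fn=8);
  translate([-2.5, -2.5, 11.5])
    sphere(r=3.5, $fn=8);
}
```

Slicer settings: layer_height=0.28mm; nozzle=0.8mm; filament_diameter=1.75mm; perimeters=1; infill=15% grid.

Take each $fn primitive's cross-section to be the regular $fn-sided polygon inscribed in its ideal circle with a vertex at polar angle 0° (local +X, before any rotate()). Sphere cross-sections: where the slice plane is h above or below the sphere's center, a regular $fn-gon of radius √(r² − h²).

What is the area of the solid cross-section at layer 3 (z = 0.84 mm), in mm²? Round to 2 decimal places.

At z = 0.84 mm: the sphere: section is a regular 8-gon, circumradius = √(r²−h²) = √(8.5²−7.66²) = 3.684 (area = (8/2)·3.684²·sin(360°/8) = 38.39 mm²); the sphere at (-2.5, -2.5) does not reach this height (|z−center|=10.660 > r=3.5); Combining (union): only the r=8.5 sphere is present, so the union is just that shape — area = 38.39 mm². Overall, the cross-section is a single solid region. Net area = 38.39 mm².

38.39 mm²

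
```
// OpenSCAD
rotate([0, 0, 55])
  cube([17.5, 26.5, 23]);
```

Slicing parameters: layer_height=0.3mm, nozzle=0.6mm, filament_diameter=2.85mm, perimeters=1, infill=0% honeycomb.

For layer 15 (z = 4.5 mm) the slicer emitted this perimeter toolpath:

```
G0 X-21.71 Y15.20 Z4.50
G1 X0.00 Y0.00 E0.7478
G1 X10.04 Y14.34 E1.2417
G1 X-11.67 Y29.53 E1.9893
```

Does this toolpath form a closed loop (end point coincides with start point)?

no

Start point (G0): (-21.71, 15.20). End point (last G1): the path does not return to the start — open.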